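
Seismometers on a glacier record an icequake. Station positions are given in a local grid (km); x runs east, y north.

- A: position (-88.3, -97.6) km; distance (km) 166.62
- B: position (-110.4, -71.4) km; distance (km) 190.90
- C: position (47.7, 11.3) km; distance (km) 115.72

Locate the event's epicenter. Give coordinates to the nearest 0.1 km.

Circle about each station: (x + 88.3)² + (y + 97.6)² = 166.62²; (x + 110.4)² + (y + 71.4)² = 190.90²; (x − 47.7)² + (y − 11.3)² = 115.72².
Subtracting the A equation from the B and C equations removes the quadratic terms:
-44.2 x + 52.4 y = -8717.12
272.0 x + 217.8 y = -548.56
Solving the 2×2 system: x ≈ 78.3, y ≈ -100.3 km.

x ≈ 78.3 km, y ≈ -100.3 km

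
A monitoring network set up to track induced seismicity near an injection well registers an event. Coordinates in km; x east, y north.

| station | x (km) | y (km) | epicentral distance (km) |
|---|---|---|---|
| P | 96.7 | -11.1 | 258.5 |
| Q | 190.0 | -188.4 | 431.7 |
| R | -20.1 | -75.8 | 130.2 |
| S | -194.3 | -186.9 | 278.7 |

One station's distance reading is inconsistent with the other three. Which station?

Solve using three stations at a time. Using P, Q, S (subtract circle equations pairwise → linear system) gives (x, y) ≈ (-142.5, 87.0).
Distances from that point to each station vs reported:
  P: calculated 258.5 vs reported 258.5 → residual 0.0 km
  Q: calculated 431.7 vs reported 431.7 → residual 0.0 km
  R: calculated 203.6 vs reported 130.2 → residual 73.4 km
  S: calculated 278.7 vs reported 278.7 → residual 0.0 km
P, Q, S are mutually consistent (residuals ≈ 0); R is off by 73.4 km.

R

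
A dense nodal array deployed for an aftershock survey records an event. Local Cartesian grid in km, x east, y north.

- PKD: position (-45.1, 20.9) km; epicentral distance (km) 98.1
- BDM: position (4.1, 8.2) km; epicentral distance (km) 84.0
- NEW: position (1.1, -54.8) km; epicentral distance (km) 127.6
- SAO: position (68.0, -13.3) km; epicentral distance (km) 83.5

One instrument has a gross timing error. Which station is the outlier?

BDM

Solve using three stations at a time. Using PKD, NEW, SAO (subtract circle equations pairwise → linear system) gives (x, y) ≈ (42.0, 66.1).
Distances from that point to each station vs reported:
  PKD: calculated 98.1 vs reported 98.1 → residual 0.0 km
  BDM: calculated 69.2 vs reported 84.0 → residual 14.8 km
  NEW: calculated 127.6 vs reported 127.6 → residual 0.0 km
  SAO: calculated 83.5 vs reported 83.5 → residual 0.0 km
PKD, NEW, SAO are mutually consistent (residuals ≈ 0); BDM is off by 14.8 km.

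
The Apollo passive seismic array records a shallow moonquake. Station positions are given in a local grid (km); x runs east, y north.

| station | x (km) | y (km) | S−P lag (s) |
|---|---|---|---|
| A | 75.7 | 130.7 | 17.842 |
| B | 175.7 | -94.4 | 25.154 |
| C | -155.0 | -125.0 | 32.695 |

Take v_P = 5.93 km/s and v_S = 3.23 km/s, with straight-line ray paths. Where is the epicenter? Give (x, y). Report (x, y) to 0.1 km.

Distance from S−P lag: d = Δt · v_P v_S / (v_P − v_S) = Δt · (5.93·3.23)/(5.93−3.23) ≈ 7.0940·Δt.
So d_A = 126.57, d_B = 178.44, d_C = 231.94 km.
Circle about each station: (x − 75.7)² + (y − 130.7)² = 126.57²; (x − 175.7)² + (y + 94.4)² = 178.44²; (x + 155.0)² + (y + 125.0)² = 231.94².
Subtracting the A equation from the B and C equations removes the quadratic terms:
200.0 x − 450.2 y = 1148.00
-461.4 x − 511.4 y = -20939.18
Solving the 2×2 system: x ≈ 32.3, y ≈ 11.8 km.

32.3 km east, 11.8 km north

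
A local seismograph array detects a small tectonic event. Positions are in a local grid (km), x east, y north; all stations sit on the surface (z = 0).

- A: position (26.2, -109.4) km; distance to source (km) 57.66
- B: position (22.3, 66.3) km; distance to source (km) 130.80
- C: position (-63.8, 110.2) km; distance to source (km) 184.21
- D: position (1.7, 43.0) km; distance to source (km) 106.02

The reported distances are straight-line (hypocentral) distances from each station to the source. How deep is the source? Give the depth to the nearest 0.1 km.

z ≈ 19.0 km

Each station gives a sphere (x−x_i)² + (y−y_i)² + z² = d_i² (stations at z=0).
Subtracting the A sphere from B and C: z² cancels, leaving linear equations in x and y:
-7.8 x + 351.4 y = -21545.78
-180.0 x + 439.2 y = -27048.97
Solving: x ≈ 0.704, y ≈ -61.299 km (keep extra digits for the depth step; rounded: 0.7, -61.3).
Then from the A sphere: z² = 57.66² − (x − 26.2)² − (y + 109.4)² with x = 0.704, y = -61.299, so z ≈ 18.998 ≈ 19.0 km.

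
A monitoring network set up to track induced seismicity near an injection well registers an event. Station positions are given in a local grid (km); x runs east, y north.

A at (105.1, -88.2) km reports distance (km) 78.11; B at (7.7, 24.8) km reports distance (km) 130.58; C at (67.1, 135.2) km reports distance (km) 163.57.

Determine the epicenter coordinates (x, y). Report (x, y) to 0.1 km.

132.1 km east, -14.9 km north

Circle about each station: (x − 105.1)² + (y + 88.2)² = 78.11²; (x − 7.7)² + (y − 24.8)² = 130.58²; (x − 67.1)² + (y − 135.2)² = 163.57².
Subtracting the A equation from the B and C equations removes the quadratic terms:
-194.8 x + 226.0 y = -29100.88
-76.0 x + 446.8 y = -16697.77
Solving the 2×2 system: x ≈ 132.1, y ≈ -14.9 km.
Check against A (with the unrounded x, y): √((x − 105.1)²+(y + 88.2)²) = 78.11 ≈ 78.11 km. ✓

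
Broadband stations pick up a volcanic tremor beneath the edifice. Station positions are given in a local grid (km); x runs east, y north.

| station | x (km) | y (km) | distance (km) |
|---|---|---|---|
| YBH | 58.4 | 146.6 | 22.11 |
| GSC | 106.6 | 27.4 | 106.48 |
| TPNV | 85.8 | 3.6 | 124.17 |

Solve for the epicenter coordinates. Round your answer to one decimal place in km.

67.4 km east, 126.4 km north

Circle about each station: (x − 58.4)² + (y − 146.6)² = 22.11²; (x − 106.6)² + (y − 27.4)² = 106.48²; (x − 85.8)² + (y − 3.6)² = 124.17².
Subtracting the YBH equation from the GSC and TPNV equations removes the quadratic terms:
96.4 x − 238.4 y = -23636.94
54.8 x − 286.0 y = -32456.86
Solving the 2×2 system: x ≈ 67.4, y ≈ 126.4 km.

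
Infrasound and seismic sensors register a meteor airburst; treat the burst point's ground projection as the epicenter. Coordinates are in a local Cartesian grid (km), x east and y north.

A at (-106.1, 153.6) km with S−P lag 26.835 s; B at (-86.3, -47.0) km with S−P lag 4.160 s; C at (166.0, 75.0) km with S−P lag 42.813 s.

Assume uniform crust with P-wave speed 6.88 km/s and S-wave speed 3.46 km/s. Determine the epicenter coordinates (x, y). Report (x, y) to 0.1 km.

-111.7 km east, -33.1 km north

Distance from S−P lag: d = Δt · v_P v_S / (v_P − v_S) = Δt · (6.88·3.46)/(6.88−3.46) ≈ 6.9605·Δt.
So d_A = 186.78, d_B = 28.96, d_C = 298.00 km.
Circle about each station: (x + 106.1)² + (y − 153.6)² = 186.78²; (x + 86.3)² + (y + 47.0)² = 28.96²; (x − 166.0)² + (y − 75.0)² = 298.00².
Subtracting the A equation from the B and C equations removes the quadratic terms:
39.6 x − 401.2 y = 8854.61
544.2 x − 157.2 y = -55586.40
Solving the 2×2 system: x ≈ -111.7, y ≈ -33.1 km.
Check against A (with the unrounded x, y): √((x + 106.1)²+(y − 153.6)²) = 186.78 ≈ 186.78 km. ✓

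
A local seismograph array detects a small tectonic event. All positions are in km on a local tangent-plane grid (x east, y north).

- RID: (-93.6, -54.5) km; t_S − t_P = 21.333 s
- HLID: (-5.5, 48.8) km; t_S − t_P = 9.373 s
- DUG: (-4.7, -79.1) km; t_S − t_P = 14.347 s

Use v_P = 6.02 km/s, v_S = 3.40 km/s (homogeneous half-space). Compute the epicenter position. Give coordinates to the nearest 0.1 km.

x ≈ 58.6 km, y ≈ 13.4 km

Distance from S−P lag: d = Δt · v_P v_S / (v_P − v_S) = Δt · (6.02·3.40)/(6.02−3.40) ≈ 7.8122·Δt.
So d_RID = 166.66, d_HLID = 73.22, d_DUG = 112.08 km.
Circle about each station: (x + 93.6)² + (y + 54.5)² = 166.66²; (x + 5.5)² + (y − 48.8)² = 73.22²; (x + 4.7)² + (y + 79.1)² = 112.08².
Subtracting pairs of circle equations eliminates x²+y² and gives linear equations (the radical axes):
176.2 x + 206.6 y = 13094.87
177.8 x − 49.2 y = 9761.32
Solving the 2×2 system: x ≈ 58.6, y ≈ 13.4 km.
Check against RID (with the unrounded x, y): √((x + 93.6)²+(y + 54.5)²) = 166.67 ≈ 166.66 km. ✓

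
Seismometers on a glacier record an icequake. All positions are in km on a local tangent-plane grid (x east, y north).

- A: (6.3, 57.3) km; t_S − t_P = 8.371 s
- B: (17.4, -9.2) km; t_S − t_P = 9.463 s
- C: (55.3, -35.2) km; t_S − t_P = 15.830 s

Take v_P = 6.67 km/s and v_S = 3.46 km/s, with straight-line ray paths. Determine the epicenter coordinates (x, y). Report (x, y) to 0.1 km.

x ≈ -42.8 km, y ≈ 22.5 km

Distance from S−P lag: d = Δt · v_P v_S / (v_P − v_S) = Δt · (6.67·3.46)/(6.67−3.46) ≈ 7.1895·Δt.
So d_A = 60.18, d_B = 68.03, d_C = 113.81 km.
Circle about each station: (x − 6.3)² + (y − 57.3)² = 60.18²; (x − 17.4)² + (y + 9.2)² = 68.03²; (x − 55.3)² + (y + 35.2)² = 113.81².
Subtracting the A equation from the B and C equations removes the quadratic terms:
22.2 x − 133.0 y = -3942.03
98.0 x − 185.0 y = -8356.93
Solving the 2×2 system: x ≈ -42.8, y ≈ 22.5 km.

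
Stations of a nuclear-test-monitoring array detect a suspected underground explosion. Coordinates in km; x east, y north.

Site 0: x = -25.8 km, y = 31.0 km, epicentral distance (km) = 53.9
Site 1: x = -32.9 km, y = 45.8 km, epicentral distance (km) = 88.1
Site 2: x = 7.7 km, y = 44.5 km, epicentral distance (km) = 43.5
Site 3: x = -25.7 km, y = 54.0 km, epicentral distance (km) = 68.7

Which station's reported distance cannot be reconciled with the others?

Solve using three stations at a time. Using Site 0, Site 2, Site 3 (subtract circle equations pairwise → linear system) gives (x, y) ≈ (20.1, 2.9).
Distances from that point to each station vs reported:
  Site 0: calculated 53.9 vs reported 53.9 → residual 0.0 km
  Site 1: calculated 68.2 vs reported 88.1 → residual 19.9 km
  Site 2: calculated 43.5 vs reported 43.5 → residual 0.0 km
  Site 3: calculated 68.7 vs reported 68.7 → residual 0.0 km
Site 0, Site 2, Site 3 are mutually consistent (residuals ≈ 0); Site 1 is off by 19.9 km.

Site 1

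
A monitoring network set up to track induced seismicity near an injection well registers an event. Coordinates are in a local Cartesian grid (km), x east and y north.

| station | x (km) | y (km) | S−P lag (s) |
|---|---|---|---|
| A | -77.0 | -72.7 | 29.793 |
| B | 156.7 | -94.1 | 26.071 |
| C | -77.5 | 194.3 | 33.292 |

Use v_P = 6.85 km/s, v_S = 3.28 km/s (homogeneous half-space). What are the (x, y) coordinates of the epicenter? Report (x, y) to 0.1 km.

Distance from S−P lag: d = Δt · v_P v_S / (v_P − v_S) = Δt · (6.85·3.28)/(6.85−3.28) ≈ 6.2936·Δt.
So d_A = 187.50, d_B = 164.08, d_C = 209.53 km.
Circle about each station: (x + 77.0)² + (y + 72.7)² = 187.50²; (x − 156.7)² + (y + 94.1)² = 164.08²; (x + 77.5)² + (y − 194.3)² = 209.53².
Subtracting pairs of circle equations eliminates x²+y² and gives linear equations (the radical axes):
467.4 x − 42.8 y = 30429.41
-1.0 x + 534.0 y = 23797.88
Solving the 2×2 system: x ≈ 69.2, y ≈ 44.7 km.
Check against A (with the unrounded x, y): √((x + 77.0)²+(y + 72.7)²) = 187.50 ≈ 187.50 km. ✓

69.2 km east, 44.7 km north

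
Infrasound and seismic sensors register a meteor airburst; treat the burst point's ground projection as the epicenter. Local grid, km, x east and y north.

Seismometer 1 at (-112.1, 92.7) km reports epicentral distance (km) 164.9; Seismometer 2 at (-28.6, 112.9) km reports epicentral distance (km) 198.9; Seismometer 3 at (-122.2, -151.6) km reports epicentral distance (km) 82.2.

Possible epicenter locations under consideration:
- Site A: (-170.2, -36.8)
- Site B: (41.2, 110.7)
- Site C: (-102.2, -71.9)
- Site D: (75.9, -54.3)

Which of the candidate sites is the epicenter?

For each candidate, compare |candidate − station| to the reported distance:
Site A: residuals Seismometer 1 23.0, Seismometer 2 7.2, Seismometer 3 42.2 → max 42.2 km
Site B: residuals Seismometer 1 10.5, Seismometer 2 129.1, Seismometer 3 226.8 → max 226.8 km
Site C: residuals Seismometer 1 0.0, Seismometer 2 0.0, Seismometer 3 0.0 → max 0.0 km
Site D: residuals Seismometer 1 73.7, Seismometer 2 1.7, Seismometer 3 138.5 → max 138.5 km
Only Site C has all residuals ≈ 0.

Site C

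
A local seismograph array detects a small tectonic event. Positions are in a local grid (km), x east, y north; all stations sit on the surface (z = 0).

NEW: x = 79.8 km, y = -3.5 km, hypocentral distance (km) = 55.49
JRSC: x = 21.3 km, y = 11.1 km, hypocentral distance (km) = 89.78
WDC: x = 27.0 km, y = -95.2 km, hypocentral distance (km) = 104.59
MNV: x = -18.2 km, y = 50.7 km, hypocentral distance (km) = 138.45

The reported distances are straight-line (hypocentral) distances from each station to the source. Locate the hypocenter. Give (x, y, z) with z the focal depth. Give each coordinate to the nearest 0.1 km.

x ≈ 85.9 km, y ≈ -25.2 km, depth ≈ 50.7 km

Each station gives a sphere (x−x_i)² + (y−y_i)² + z² = d_i² (stations at z=0).
Subtracting the NEW sphere from JRSC and WDC: z² cancels, leaving linear equations in x and y:
-117.0 x + 29.2 y = -10784.70
-105.6 x − 183.4 y = -4448.18
Solving: x ≈ 85.888, y ≈ -25.199 km (keep extra digits for the depth step; rounded: 85.9, -25.2).
Then from the NEW sphere: z² = 55.49² − (x − 79.8)² − (y + 3.5)² with x = 85.888, y = -25.199, so z ≈ 50.707 ≈ 50.7 km.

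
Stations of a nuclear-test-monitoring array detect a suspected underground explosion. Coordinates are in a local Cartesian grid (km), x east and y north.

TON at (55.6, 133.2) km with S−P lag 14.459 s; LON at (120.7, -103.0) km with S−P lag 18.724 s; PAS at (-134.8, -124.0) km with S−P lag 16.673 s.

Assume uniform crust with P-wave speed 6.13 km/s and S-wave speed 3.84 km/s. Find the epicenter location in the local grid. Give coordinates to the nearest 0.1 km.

Distance from S−P lag: d = Δt · v_P v_S / (v_P − v_S) = Δt · (6.13·3.84)/(6.13−3.84) ≈ 10.2791·Δt.
So d_TON = 148.63, d_LON = 192.47, d_PAS = 171.38 km.
Circle about each station: (x − 55.6)² + (y − 133.2)² = 148.63²; (x − 120.7)² + (y + 103.0)² = 192.47²; (x + 134.8)² + (y + 124.0)² = 171.38².
Subtracting the TON equation from the LON and PAS equations removes the quadratic terms:
130.2 x − 472.4 y = -10609.93
-380.8 x − 514.4 y = 5433.21
Solving the 2×2 system: x ≈ -32.5, y ≈ 13.5 km.

-32.5 km east, 13.5 km north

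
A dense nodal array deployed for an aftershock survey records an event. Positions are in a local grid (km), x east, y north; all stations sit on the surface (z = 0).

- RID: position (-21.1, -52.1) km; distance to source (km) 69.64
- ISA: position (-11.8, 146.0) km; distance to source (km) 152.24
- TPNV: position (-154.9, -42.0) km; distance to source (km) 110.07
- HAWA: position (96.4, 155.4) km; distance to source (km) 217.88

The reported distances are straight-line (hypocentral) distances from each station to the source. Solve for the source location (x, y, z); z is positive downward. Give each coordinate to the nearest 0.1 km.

Each station gives a sphere (x−x_i)² + (y−y_i)² + z² = d_i² (stations at z=0).
Subtracting the RID sphere from ISA and TPNV: z² cancels, leaving linear equations in x and y:
18.6 x + 396.2 y = -31.67
-267.6 x + 20.2 y = 15332.71
Solving: x ≈ -57.101, y ≈ 2.601 km (keep extra digits for the depth step; rounded: -57.1, 2.6).
Then from the RID sphere: z² = 69.64² − (x + 21.1)² − (y + 52.1)² with x = -57.101, y = 2.601, so z ≈ 23.695 ≈ 23.7 km.

(-57.1, 2.6, 23.7)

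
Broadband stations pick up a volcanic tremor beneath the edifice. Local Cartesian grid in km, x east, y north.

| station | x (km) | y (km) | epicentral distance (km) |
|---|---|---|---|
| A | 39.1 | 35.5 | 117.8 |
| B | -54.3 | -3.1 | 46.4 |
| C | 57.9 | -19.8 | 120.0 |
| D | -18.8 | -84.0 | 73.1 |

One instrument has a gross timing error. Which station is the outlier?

B

Solve using three stations at a time. Using A, C, D (subtract circle equations pairwise → linear system) gives (x, y) ≈ (-62.0, -25.0).
Distances from that point to each station vs reported:
  A: calculated 117.8 vs reported 117.8 → residual 0.0 km
  B: calculated 23.2 vs reported 46.4 → residual 23.2 km
  C: calculated 120.0 vs reported 120.0 → residual 0.0 km
  D: calculated 73.1 vs reported 73.1 → residual 0.0 km
A, C, D are mutually consistent (residuals ≈ 0); B is off by 23.2 km.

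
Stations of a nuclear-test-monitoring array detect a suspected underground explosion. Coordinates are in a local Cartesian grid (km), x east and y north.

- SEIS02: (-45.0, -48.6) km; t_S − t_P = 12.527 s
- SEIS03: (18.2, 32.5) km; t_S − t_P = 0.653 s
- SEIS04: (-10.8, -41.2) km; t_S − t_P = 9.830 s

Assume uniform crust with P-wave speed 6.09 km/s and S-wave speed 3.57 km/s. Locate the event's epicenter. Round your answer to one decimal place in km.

(19.8, 37.9)

Distance from S−P lag: d = Δt · v_P v_S / (v_P − v_S) = Δt · (6.09·3.57)/(6.09−3.57) ≈ 8.6275·Δt.
So d_SEIS02 = 108.08, d_SEIS03 = 5.63, d_SEIS04 = 84.81 km.
Circle about each station: (x + 45.0)² + (y + 48.6)² = 108.08²; (x − 18.2)² + (y − 32.5)² = 5.63²; (x + 10.8)² + (y + 41.2)² = 84.81².
Subtracting pairs of circle equations eliminates x²+y² and gives linear equations (the radical axes):
126.4 x + 162.2 y = 8650.12
68.4 x + 14.8 y = 1915.67
Solving the 2×2 system: x ≈ 19.8, y ≈ 37.9 km.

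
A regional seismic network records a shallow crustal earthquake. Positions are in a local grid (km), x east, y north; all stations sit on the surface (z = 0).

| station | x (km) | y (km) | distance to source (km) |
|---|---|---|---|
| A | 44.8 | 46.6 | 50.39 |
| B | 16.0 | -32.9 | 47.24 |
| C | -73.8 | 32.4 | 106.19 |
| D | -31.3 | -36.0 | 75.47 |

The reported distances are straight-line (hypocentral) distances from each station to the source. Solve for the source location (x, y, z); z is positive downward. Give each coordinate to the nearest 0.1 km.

x ≈ 26.3 km, y ≈ 6.4 km, depth ≈ 24.1 km

Each station gives a sphere (x−x_i)² + (y−y_i)² + z² = d_i² (stations at z=0).
Subtracting the A sphere from B and C: z² cancels, leaving linear equations in x and y:
-57.6 x − 159.0 y = -2532.66
-237.2 x − 28.4 y = -6419.56
Solving: x ≈ 26.297, y ≈ 6.402 km (keep extra digits for the depth step; rounded: 26.3, 6.4).
Then from the A sphere: z² = 50.39² − (x − 44.8)² − (y − 46.6)² with x = 26.297, y = 6.402, so z ≈ 24.102 ≈ 24.1 km.
Check against D (with the unrounded solution): distance 75.47 ≈ 75.47 km. ✓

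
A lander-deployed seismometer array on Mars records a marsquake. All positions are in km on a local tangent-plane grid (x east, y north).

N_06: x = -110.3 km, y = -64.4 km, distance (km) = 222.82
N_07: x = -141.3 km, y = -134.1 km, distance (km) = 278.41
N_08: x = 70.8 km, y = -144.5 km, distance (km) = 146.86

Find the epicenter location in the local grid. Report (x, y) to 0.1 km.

(103.4, -1.3)

Circle about each station: (x + 110.3)² + (y + 64.4)² = 222.82²; (x + 141.3)² + (y + 134.1)² = 278.41²; (x − 70.8)² + (y + 144.5)² = 146.86².
Subtracting the N_06 equation from the N_07 and N_08 equations removes the quadratic terms:
-62.0 x − 139.4 y = -6228.33
362.2 x − 160.2 y = 37660.33
Solving the 2×2 system: x ≈ 103.4, y ≈ -1.3 km.
Check against N_06 (with the unrounded x, y): √((x + 110.3)²+(y + 64.4)²) = 222.82 ≈ 222.82 km. ✓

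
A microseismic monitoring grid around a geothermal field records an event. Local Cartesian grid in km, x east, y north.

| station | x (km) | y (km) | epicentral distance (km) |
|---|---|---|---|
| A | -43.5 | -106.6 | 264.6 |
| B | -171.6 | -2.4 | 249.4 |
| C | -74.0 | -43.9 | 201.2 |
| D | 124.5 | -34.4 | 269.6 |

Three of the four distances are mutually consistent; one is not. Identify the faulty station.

B

Solve using three stations at a time. Using A, C, D (subtract circle equations pairwise → linear system) gives (x, y) ≈ (-65.3, 157.1).
Distances from that point to each station vs reported:
  A: calculated 264.6 vs reported 264.6 → residual 0.0 km
  B: calculated 191.7 vs reported 249.4 → residual 57.7 km
  C: calculated 201.2 vs reported 201.2 → residual 0.0 km
  D: calculated 269.6 vs reported 269.6 → residual 0.0 km
A, C, D are mutually consistent (residuals ≈ 0); B is off by 57.7 km.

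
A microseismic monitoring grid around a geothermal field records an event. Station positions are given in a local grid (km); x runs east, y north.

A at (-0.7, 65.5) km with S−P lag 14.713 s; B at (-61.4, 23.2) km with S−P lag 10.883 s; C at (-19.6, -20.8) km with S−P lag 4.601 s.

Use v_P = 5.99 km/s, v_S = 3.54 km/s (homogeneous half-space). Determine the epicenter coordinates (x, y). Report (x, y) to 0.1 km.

x ≈ -18.4 km, y ≈ -60.6 km

Distance from S−P lag: d = Δt · v_P v_S / (v_P − v_S) = Δt · (5.99·3.54)/(5.99−3.54) ≈ 8.6549·Δt.
So d_A = 127.34, d_B = 94.19, d_C = 39.82 km.
Circle about each station: (x + 0.7)² + (y − 65.5)² = 127.34²; (x + 61.4)² + (y − 23.2)² = 94.19²; (x + 19.6)² + (y + 20.8)² = 39.82².
Subtracting the A equation from the B and C equations removes the quadratic terms:
-121.4 x − 84.6 y = 7361.18
-37.8 x − 172.6 y = 11155.90
Solving the 2×2 system: x ≈ -18.4, y ≈ -60.6 km.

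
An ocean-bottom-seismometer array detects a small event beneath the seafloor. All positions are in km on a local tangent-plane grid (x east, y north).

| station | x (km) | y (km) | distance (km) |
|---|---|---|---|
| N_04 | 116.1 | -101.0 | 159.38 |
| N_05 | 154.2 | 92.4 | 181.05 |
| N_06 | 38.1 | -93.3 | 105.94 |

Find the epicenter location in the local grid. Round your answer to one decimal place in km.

Circle about each station: (x − 116.1)² + (y + 101.0)² = 159.38²; (x − 154.2)² + (y − 92.4)² = 181.05²; (x − 38.1)² + (y + 93.3)² = 105.94².
Subtracting the N_04 equation from the N_05 and N_06 equations removes the quadratic terms:
76.2 x + 386.8 y = 1258.07
-156.0 x + 15.4 y = 654.99
Solving the 2×2 system: x ≈ -3.8, y ≈ 4.0 km.

x ≈ -3.8 km, y ≈ 4.0 km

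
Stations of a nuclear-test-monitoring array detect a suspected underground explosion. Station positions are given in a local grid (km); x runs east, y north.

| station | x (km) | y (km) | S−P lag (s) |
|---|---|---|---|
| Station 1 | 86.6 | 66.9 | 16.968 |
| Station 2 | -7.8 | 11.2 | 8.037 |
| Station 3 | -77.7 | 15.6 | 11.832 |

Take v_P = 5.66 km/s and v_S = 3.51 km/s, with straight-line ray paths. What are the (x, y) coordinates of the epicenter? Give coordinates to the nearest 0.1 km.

x ≈ -1.5 km, y ≈ -62.8 km

Distance from S−P lag: d = Δt · v_P v_S / (v_P − v_S) = Δt · (5.66·3.51)/(5.66−3.51) ≈ 9.2403·Δt.
So d_Station 1 = 156.79, d_Station 2 = 74.26, d_Station 3 = 109.33 km.
Circle about each station: (x − 86.6)² + (y − 66.9)² = 156.79²; (x + 7.8)² + (y − 11.2)² = 74.26²; (x + 77.7)² + (y − 15.6)² = 109.33².
Subtracting pairs of circle equations eliminates x²+y² and gives linear equations (the radical axes):
-188.8 x − 111.4 y = 7279.67
-328.6 x − 102.6 y = 6935.54
Solving the 2×2 system: x ≈ -1.5, y ≈ -62.8 km.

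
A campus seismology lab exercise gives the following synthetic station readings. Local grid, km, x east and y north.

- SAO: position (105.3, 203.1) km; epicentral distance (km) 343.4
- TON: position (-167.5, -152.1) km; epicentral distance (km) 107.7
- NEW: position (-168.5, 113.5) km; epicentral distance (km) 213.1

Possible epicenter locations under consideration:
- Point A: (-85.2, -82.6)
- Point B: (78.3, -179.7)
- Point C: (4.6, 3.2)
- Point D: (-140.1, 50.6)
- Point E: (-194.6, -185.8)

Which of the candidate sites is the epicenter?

Point A

For each candidate, compare |candidate − station| to the reported distance:
Point A: residuals SAO 0.0, TON 0.0, NEW 0.0 → max 0.0 km
Point B: residuals SAO 40.4, TON 139.6, NEW 170.1 → max 170.1 km
Point C: residuals SAO 119.6, TON 124.1, NEW 7.8 → max 124.1 km
Point D: residuals SAO 54.5, TON 96.8, NEW 144.1 → max 144.1 km
Point E: residuals SAO 147.7, TON 64.5, NEW 87.3 → max 147.7 km
Only Point A has all residuals ≈ 0.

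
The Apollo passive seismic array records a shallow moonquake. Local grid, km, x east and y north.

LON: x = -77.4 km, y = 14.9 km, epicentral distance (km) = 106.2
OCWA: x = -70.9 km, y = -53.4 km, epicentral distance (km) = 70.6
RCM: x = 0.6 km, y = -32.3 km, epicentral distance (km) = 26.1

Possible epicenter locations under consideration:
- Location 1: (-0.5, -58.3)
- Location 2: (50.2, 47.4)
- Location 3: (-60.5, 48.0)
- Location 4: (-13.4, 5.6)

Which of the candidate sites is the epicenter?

For each candidate, compare |candidate − station| to the reported distance:
Location 1: residuals LON 0.0, OCWA 0.0, RCM 0.1 → max 0.1 km
Location 2: residuals LON 25.5, OCWA 87.0, RCM 67.8 → max 87.0 km
Location 3: residuals LON 69.0, OCWA 31.3, RCM 74.8 → max 74.8 km
Location 4: residuals LON 41.5, OCWA 11.8, RCM 14.3 → max 41.5 km
Only Location 1 has all residuals ≈ 0.

Location 1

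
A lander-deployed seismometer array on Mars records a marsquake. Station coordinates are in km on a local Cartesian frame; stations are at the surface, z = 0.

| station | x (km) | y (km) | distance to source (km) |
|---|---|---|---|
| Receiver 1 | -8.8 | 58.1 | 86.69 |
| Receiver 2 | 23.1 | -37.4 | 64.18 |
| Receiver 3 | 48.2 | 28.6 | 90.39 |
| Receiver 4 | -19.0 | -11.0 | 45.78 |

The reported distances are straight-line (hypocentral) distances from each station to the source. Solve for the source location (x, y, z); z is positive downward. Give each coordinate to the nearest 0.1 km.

(-16.4, -15.3, 45.5)

Each station gives a sphere (x−x_i)² + (y−y_i)² + z² = d_i² (stations at z=0).
Subtracting the Receiver 1 sphere from Receiver 2 and Receiver 3: z² cancels, leaving linear equations in x and y:
63.8 x − 191.0 y = 1875.40
114.0 x − 59.0 y = -967.05
Solving: x ≈ -16.400, y ≈ -15.297 km (keep extra digits for the depth step; rounded: -16.4, -15.3).
Then from the Receiver 1 sphere: z² = 86.69² − (x + 8.8)² − (y − 58.1)² with x = -16.400, y = -15.297, so z ≈ 45.500 ≈ 45.5 km.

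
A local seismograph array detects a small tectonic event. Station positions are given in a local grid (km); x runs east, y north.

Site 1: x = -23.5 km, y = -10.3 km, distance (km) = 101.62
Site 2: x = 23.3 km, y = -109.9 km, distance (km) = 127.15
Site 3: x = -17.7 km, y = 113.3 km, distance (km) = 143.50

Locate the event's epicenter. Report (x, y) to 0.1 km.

x ≈ 76.9 km, y ≈ 5.4 km

Circle about each station: (x + 23.5)² + (y + 10.3)² = 101.62²; (x − 23.3)² + (y + 109.9)² = 127.15²; (x + 17.7)² + (y − 113.3)² = 143.50².
Subtracting the Site 1 equation from the Site 2 and Site 3 equations removes the quadratic terms:
93.6 x − 199.2 y = 6122.06
11.6 x + 247.2 y = 2226.21
Solving the 2×2 system: x ≈ 76.9, y ≈ 5.4 km.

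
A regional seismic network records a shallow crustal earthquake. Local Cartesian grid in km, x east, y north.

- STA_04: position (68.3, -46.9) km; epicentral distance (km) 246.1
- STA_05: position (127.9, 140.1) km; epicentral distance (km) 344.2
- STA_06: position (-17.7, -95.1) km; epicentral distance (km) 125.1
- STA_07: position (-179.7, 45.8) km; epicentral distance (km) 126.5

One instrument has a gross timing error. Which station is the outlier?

Solve using three stations at a time. Using STA_05, STA_06, STA_07 (subtract circle equations pairwise → linear system) gives (x, y) ≈ (-141.1, -74.6).
Distances from that point to each station vs reported:
  STA_04: calculated 211.2 vs reported 246.1 → residual 34.9 km
  STA_05: calculated 344.2 vs reported 344.2 → residual 0.0 km
  STA_06: calculated 125.1 vs reported 125.1 → residual 0.0 km
  STA_07: calculated 126.5 vs reported 126.5 → residual 0.0 km
STA_05, STA_06, STA_07 are mutually consistent (residuals ≈ 0); STA_04 is off by 34.9 km.

STA_04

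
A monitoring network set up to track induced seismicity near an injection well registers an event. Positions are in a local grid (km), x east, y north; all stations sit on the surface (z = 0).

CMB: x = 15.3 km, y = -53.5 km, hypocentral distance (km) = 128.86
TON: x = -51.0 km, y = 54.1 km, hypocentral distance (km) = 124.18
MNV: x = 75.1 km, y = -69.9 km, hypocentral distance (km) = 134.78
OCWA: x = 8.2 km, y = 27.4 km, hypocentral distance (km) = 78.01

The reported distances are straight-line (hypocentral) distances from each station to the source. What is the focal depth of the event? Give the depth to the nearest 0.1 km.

Each station gives a sphere (x−x_i)² + (y−y_i)² + z² = d_i² (stations at z=0).
Subtracting the CMB sphere from TON and MNV: z² cancels, leaving linear equations in x and y:
-132.6 x + 215.2 y = 3615.70
119.6 x − 32.8 y = 5868.93
Solving: x ≈ 64.595, y ≈ 56.603 km (keep extra digits for the depth step; rounded: 64.6, 56.6).
Then from the CMB sphere: z² = 128.86² − (x − 15.3)² − (y + 53.5)² with x = 64.595, y = 56.603, so z ≈ 45.302 ≈ 45.3 km.
Check against OCWA (with the unrounded solution): distance 78.01 ≈ 78.01 km. ✓

depth ≈ 45.3 km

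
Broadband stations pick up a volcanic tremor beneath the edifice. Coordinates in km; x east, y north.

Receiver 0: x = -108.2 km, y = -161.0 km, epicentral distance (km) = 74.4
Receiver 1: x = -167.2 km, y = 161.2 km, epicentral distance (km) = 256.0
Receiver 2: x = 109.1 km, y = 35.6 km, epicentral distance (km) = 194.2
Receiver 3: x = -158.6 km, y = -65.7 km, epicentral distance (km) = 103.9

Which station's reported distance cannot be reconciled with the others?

Receiver 0

Solve using three stations at a time. Using Receiver 1, Receiver 2, Receiver 3 (subtract circle equations pairwise → linear system) gives (x, y) ≈ (-54.7, -68.8).
Distances from that point to each station vs reported:
  Receiver 0: calculated 106.6 vs reported 74.4 → residual 32.2 km
  Receiver 1: calculated 256.0 vs reported 256.0 → residual 0.0 km
  Receiver 2: calculated 194.2 vs reported 194.2 → residual 0.0 km
  Receiver 3: calculated 103.9 vs reported 103.9 → residual 0.0 km
Receiver 1, Receiver 2, Receiver 3 are mutually consistent (residuals ≈ 0); Receiver 0 is off by 32.2 km.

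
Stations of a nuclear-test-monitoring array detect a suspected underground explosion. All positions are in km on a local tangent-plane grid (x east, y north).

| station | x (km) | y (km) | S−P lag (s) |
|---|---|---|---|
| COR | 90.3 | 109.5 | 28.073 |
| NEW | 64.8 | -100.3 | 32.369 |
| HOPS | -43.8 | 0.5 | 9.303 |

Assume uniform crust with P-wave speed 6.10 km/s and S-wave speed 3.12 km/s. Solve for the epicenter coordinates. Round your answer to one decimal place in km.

(-78.4, 48.8)

Distance from S−P lag: d = Δt · v_P v_S / (v_P − v_S) = Δt · (6.10·3.12)/(6.10−3.12) ≈ 6.3866·Δt.
So d_COR = 179.29, d_NEW = 206.73, d_HOPS = 59.41 km.
Circle about each station: (x − 90.3)² + (y − 109.5)² = 179.29²; (x − 64.8)² + (y + 100.3)² = 206.73²; (x + 43.8)² + (y − 0.5)² = 59.41².
Subtracting pairs of circle equations eliminates x²+y² and gives linear equations (the radical axes):
-51.0 x − 419.6 y = -16477.60
-268.2 x − 218.0 y = 10389.71
Solving the 2×2 system: x ≈ -78.4, y ≈ 48.8 km.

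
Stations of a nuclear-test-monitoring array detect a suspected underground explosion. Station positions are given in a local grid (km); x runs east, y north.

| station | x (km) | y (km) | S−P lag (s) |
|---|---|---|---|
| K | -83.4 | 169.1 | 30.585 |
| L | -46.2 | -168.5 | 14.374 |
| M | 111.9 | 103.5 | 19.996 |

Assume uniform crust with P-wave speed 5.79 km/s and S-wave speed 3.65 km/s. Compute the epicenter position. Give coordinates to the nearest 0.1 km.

Distance from S−P lag: d = Δt · v_P v_S / (v_P − v_S) = Δt · (5.79·3.65)/(5.79−3.65) ≈ 9.8755·Δt.
So d_K = 302.04, d_L = 141.95, d_M = 197.47 km.
Circle about each station: (x + 83.4)² + (y − 169.1)² = 302.04²; (x + 46.2)² + (y + 168.5)² = 141.95²; (x − 111.9)² + (y − 103.5)² = 197.47².
Subtracting pairs of circle equations eliminates x²+y² and gives linear equations (the radical axes):
74.4 x − 675.2 y = 66054.68
390.6 x − 131.2 y = 39917.25
Solving the 2×2 system: x ≈ 72.0, y ≈ -89.9 km.

72.0 km east, -89.9 km north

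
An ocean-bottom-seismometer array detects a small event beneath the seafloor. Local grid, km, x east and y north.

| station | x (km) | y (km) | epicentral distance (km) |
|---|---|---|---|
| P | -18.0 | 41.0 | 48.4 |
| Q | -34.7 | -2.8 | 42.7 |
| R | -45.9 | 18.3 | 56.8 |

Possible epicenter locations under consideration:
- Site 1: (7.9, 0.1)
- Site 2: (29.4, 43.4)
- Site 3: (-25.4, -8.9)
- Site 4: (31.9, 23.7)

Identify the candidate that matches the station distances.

Site 1

For each candidate, compare |candidate − station| to the reported distance:
Site 1: residuals P 0.0, Q 0.0, R 0.0 → max 0.0 km
Site 2: residuals P 0.9, Q 36.3, R 22.6 → max 36.3 km
Site 3: residuals P 2.0, Q 31.6, R 22.7 → max 31.6 km
Site 4: residuals P 4.4, Q 29.0, R 21.2 → max 29.0 km
Only Site 1 has all residuals ≈ 0.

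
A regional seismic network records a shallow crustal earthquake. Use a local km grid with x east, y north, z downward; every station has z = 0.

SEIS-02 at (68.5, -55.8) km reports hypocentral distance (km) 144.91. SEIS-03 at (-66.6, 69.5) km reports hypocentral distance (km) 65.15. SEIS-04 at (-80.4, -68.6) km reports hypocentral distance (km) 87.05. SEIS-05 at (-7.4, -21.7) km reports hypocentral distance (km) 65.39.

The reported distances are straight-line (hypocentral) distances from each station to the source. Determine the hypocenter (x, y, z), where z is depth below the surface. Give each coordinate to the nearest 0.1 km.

Each station gives a sphere (x−x_i)² + (y−y_i)² + z² = d_i² (stations at z=0).
Subtracting the SEIS-02 sphere from SEIS-03 and SEIS-04: z² cancels, leaving linear equations in x and y:
-270.2 x + 250.6 y = 18214.31
-297.8 x − 25.6 y = 16785.44
Solving: x ≈ -57.302, y ≈ 10.899 km (keep extra digits for the depth step; rounded: -57.3, 10.9).
Then from the SEIS-02 sphere: z² = 144.91² − (x − 68.5)² − (y + 55.8)² with x = -57.302, y = 10.899, so z ≈ 26.907 ≈ 26.9 km.

x ≈ -57.3 km, y ≈ 10.9 km, depth ≈ 26.9 km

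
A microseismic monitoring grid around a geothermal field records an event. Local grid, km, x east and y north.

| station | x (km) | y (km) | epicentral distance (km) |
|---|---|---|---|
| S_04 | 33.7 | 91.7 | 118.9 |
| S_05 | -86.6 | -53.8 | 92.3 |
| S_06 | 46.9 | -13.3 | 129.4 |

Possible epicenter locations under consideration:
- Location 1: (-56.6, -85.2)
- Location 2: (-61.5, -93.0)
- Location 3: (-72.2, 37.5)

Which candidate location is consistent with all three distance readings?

For each candidate, compare |candidate − station| to the reported distance:
Location 1: residuals S_04 79.7, S_05 48.9, S_06 3.4 → max 79.7 km
Location 2: residuals S_04 88.9, S_05 45.8, S_06 5.1 → max 88.9 km
Location 3: residuals S_04 0.1, S_05 0.1, S_06 0.1 → max 0.1 km
Only Location 3 has all residuals ≈ 0.

Location 3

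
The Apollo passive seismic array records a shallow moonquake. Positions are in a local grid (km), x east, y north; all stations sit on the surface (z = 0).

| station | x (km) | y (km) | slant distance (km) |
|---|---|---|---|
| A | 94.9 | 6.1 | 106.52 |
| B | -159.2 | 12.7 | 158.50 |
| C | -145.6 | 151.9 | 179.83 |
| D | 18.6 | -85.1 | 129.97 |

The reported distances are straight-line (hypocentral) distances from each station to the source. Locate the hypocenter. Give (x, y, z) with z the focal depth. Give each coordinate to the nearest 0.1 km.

x ≈ -4.2 km, y ≈ 41.9 km, depth ≈ 15.6 km

Each station gives a sphere (x−x_i)² + (y−y_i)² + z² = d_i² (stations at z=0).
Subtracting the A sphere from B and C: z² cancels, leaving linear equations in x and y:
-508.2 x + 13.2 y = 2686.97
-481.0 x + 291.6 y = 14237.43
Solving: x ≈ -4.199, y ≈ 41.899 km (keep extra digits for the depth step; rounded: -4.2, 41.9).
Then from the A sphere: z² = 106.52² − (x − 94.9)² − (y − 6.1)² with x = -4.199, y = 41.899, so z ≈ 15.631 ≈ 15.6 km.
Check against D (with the unrounded solution): distance 129.97 ≈ 129.97 km. ✓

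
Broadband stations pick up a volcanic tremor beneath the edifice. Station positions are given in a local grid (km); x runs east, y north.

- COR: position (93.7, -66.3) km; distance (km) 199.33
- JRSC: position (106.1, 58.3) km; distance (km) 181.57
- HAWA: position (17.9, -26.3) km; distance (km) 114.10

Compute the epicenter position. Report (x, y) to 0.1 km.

Circle about each station: (x − 93.7)² + (y + 66.3)² = 199.33²; (x − 106.1)² + (y − 58.3)² = 181.57²; (x − 17.9)² + (y + 26.3)² = 114.10².
Subtracting the COR equation from the JRSC and HAWA equations removes the quadratic terms:
24.8 x + 249.2 y = 8245.50
-151.6 x + 80.0 y = 14550.36
Solving the 2×2 system: x ≈ -74.6, y ≈ 40.5 km.
Check against COR (with the unrounded x, y): √((x − 93.7)²+(y + 66.3)²) = 199.33 ≈ 199.33 km. ✓

x ≈ -74.6 km, y ≈ 40.5 km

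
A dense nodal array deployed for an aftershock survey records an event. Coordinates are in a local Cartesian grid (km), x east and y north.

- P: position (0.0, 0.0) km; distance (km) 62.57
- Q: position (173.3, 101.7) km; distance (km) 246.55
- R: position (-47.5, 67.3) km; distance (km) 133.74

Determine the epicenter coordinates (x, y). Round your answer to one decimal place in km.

-11.5 km east, -61.5 km north

Circle about each station: x² + y² = 62.57²; (x − 173.3)² + (y − 101.7)² = 246.55²; (x + 47.5)² + (y − 67.3)² = 133.74².
Subtracting the P equation from the Q and R equations removes the quadratic terms:
346.6 x + 203.4 y = -16496.12
-95.0 x + 134.6 y = -7185.84
Solving the 2×2 system: x ≈ -11.5, y ≈ -61.5 km.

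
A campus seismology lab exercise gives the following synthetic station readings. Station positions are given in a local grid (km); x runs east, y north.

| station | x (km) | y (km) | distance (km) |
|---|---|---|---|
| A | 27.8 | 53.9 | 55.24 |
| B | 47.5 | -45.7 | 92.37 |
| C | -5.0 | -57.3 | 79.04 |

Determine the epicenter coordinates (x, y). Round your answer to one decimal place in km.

(-16.5, 20.9)

Circle about each station: (x − 27.8)² + (y − 53.9)² = 55.24²; (x − 47.5)² + (y + 45.7)² = 92.37²; (x + 5.0)² + (y + 57.3)² = 79.04².
Subtracting pairs of circle equations eliminates x²+y² and gives linear equations (the radical axes):
39.4 x − 199.2 y = -4814.07
-65.6 x − 222.4 y = -3565.62
Solving the 2×2 system: x ≈ -16.5, y ≈ 20.9 km.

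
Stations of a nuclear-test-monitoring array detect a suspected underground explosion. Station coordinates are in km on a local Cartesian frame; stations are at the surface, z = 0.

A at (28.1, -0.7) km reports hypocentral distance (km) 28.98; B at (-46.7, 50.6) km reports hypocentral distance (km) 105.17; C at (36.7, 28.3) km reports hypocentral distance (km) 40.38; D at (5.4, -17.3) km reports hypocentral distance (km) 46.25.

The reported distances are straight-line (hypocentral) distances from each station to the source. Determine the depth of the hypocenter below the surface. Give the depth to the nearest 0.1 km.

Each station gives a sphere (x−x_i)² + (y−y_i)² + z² = d_i² (stations at z=0).
Subtracting the A sphere from B and C: z² cancels, leaving linear equations in x and y:
-149.6 x + 102.6 y = -6269.74
17.2 x + 58.0 y = 566.98
Solving: x ≈ 40.398, y ≈ -2.205 km (keep extra digits for the depth step; rounded: 40.4, -2.2).
Then from the A sphere: z² = 28.98² − (x − 28.1)² − (y + 0.7)² with x = 40.398, y = -2.205, so z ≈ 26.198 ≈ 26.2 km.

z ≈ 26.2 km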